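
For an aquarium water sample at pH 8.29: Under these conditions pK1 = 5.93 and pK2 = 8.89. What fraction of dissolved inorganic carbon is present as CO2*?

α₀ = 0.00348

α₀ = 1 / (1 + K1/[H⁺] + K1K2/[H⁺]²) = 1 / (1 + 10^+2.36 + 10^+1.76)
   = 1 / (1 + 229.09 + 57.544) = 1/287.63 = 0.003477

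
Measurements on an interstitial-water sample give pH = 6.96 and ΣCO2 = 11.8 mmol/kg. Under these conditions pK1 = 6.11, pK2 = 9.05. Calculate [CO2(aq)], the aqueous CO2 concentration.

[CO2*] = 1.45 mmol/kg

α₀ = 1 / (1 + K1/[H⁺] + K1K2/[H⁺]²) = 1 / (1 + 10^+0.85 + 10^-1.24)
   = 1 / (1 + 7.0795 + 0.057544) = 1/8.1370 = 0.1229
[CO2*] = α₀ × DIC = 0.1229 × 11.8 = 1.45 mmol/kg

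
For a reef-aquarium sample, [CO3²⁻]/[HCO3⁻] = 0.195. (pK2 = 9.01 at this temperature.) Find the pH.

From K2 = [H⁺][CO3²⁻]/[HCO3⁻]:  pH = pK2 + log₁₀([CO3²⁻]/[HCO3⁻])
log₁₀(0.195) = -0.710
pH = 9.01 + (-0.710) = 8.30

pH = 8.30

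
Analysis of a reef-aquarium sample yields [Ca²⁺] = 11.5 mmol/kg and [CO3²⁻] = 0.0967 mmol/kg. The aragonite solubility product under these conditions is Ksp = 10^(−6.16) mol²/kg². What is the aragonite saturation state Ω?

Ω = 1.61

Ksp = 10^(−6.16) = 6.918×10^-7
Ω = [Ca²⁺][CO3²⁻]/Ksp = (11.5×10^-3)(0.0967×10^-3) / 6.918×10^-7 = 1.61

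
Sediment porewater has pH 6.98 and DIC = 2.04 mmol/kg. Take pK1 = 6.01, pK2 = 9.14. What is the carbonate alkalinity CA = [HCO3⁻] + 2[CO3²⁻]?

CA = [HCO3⁻] + 2[CO3²⁻] = (α₁ + 2α₂)·DIC
At pH 6.98: [H⁺]/K1 = 10^-0.97 = 0.10715, K2/[H⁺] = 10^-2.16 = 0.0069183
α₁ = 1/(1 + 0.10715 + 0.0069183) = 1/1.1141 = 0.8976; α₂ = α₁·K2/[H⁺] = 0.006210
α₁ + 2α₂ = 0.9100
CA = 0.9100 × 2.04 = 1.86 mmol/kg

CA = 1.86 mmol/kg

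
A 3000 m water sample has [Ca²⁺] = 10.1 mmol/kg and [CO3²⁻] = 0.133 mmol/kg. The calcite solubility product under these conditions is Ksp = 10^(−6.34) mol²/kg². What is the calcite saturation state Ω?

Ω = 2.94

Ksp = 10^(−6.34) = 4.571×10^-7
Ω = [Ca²⁺][CO3²⁻]/Ksp = (10.1×10^-3)(0.133×10^-3) / 4.571×10^-7 = 2.94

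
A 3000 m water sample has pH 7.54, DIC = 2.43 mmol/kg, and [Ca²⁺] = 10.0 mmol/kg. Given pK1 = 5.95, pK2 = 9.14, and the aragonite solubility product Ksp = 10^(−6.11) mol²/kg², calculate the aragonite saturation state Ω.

α₂ = 1 / (1 + [H⁺]/K2 + [H⁺]²/(K1K2)) = 1 / (1 + 10^+1.60 + 10^+0.01)
   = 1 / (1 + 39.811 + 1.0233) = 1/41.834 = 0.02390
[CO3²⁻] = α₂ × DIC = 0.02390 × 2.43 = 0.05809 mmol/kg
Ksp = 10^(−6.11) = 7.762×10^-7
Ω = [Ca²⁺][CO3²⁻]/Ksp = (10.0×10^-3)(5.809×10^-5) / 7.762×10^-7 = 0.748

Ω = 0.748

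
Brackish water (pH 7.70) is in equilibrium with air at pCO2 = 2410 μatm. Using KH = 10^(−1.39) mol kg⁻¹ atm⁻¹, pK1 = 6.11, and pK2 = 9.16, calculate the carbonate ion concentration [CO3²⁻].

[CO2*] = KH · pCO2 = 10^(−1.39) × 2410×10^-6 = 9.818×10^-5 mol/kg
α₀ = 1/(1 + K1/[H⁺] + K1K2/[H⁺]²) = 1/(1 + 10^+1.59 + 10^+0.13) = 0.02424
DIC = [CO2*]/α₀ = 9.818×10^-5 / 0.02424 = 4.050 mmol/kg
[CO3²⁻] = α₂·DIC; α₂ = 0.03270, so [CO3²⁻] = 0.03270 × 4.050 = 0.132 mmol/kg

[CO3²⁻] = 0.132 mmol/kg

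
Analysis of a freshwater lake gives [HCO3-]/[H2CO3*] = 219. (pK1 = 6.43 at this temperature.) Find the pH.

pH = 8.77

From K1 = [H⁺][HCO3-]/[H2CO3*]:  pH = pK1 + log₁₀([HCO3-]/[H2CO3*])
log₁₀(219) = +2.340
pH = 6.43 + (+2.340) = 8.77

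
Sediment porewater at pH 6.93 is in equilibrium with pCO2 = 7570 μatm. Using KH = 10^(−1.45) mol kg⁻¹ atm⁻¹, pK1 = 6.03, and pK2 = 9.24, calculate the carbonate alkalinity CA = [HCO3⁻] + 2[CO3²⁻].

CA = 2.15 mmol/kg

[CO2*] = KH · pCO2 = 10^(−1.45) × 7570×10^-6 = 2.686×10^-4 mol/kg
α₀ = 1/(1 + K1/[H⁺] + K1K2/[H⁺]²) = 1/(1 + 10^+0.90 + 10^-1.41) = 0.1113
DIC = [CO2*]/α₀ = 2.686×10^-4 / 0.1113 = 2.413 mmol/kg
CA = (α₁ + 2α₂)·DIC = (0.8843 + 2×0.004331) × 2.413 = 2.15 mmol/kg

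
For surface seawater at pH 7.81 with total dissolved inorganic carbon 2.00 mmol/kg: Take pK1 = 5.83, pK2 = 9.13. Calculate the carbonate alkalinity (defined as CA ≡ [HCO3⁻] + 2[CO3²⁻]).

CA = [HCO3⁻] + 2[CO3²⁻] = (α₁ + 2α₂)·DIC
At pH 7.81: [H⁺]/K1 = 10^-1.98 = 0.010471, K2/[H⁺] = 10^-1.32 = 0.047863
α₁ = 1/(1 + 0.010471 + 0.047863) = 1/1.0583 = 0.9449; α₂ = α₁·K2/[H⁺] = 0.04522
α₁ + 2α₂ = 1.0353
CA = 1.0353 × 2.00 = 2.07 mmol/kg

CA = 2.07 mmol/kg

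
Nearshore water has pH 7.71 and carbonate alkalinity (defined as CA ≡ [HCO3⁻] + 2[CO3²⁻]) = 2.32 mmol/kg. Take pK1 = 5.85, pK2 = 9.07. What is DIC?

DIC = 2.26 mmol/kg

CA = [HCO3⁻] + 2[CO3²⁻] = (α₁ + 2α₂)·DIC
At pH 7.71: [H⁺]/K1 = 10^-1.86 = 0.013804, K2/[H⁺] = 10^-1.36 = 0.043652
α₁ = 1/(1 + 0.013804 + 0.043652) = 1/1.0575 = 0.9457; α₂ = α₁·K2/[H⁺] = 0.04128
α₁ + 2α₂ = 1.0282
DIC = CA / (α₁ + 2α₂) = 2.32 / 1.0282 = 2.26 mmol/kg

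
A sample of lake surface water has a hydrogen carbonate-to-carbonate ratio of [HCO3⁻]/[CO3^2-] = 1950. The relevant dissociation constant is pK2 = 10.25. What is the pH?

From K2 = [H⁺][CO3^2-]/[HCO3⁻]:  pH = pK2 − log₁₀([HCO3⁻]/[CO3^2-])
log₁₀(1950) = +3.290
pH = 10.25 − (+3.290) = 6.96

pH = 6.96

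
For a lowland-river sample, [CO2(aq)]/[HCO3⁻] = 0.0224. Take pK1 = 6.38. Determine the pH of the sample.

From K1 = [H⁺][HCO3⁻]/[CO2(aq)]:  pH = pK1 − log₁₀([CO2(aq)]/[HCO3⁻])
log₁₀(0.0224) = -1.650
pH = 6.38 − (-1.650) = 8.03

pH = 8.03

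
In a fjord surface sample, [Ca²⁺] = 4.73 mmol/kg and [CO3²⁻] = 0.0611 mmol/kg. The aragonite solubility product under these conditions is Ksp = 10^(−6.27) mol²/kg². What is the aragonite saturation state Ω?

Ksp = 10^(−6.27) = 5.370×10^-7
Ω = [Ca²⁺][CO3²⁻]/Ksp = (4.73×10^-3)(0.0611×10^-3) / 5.370×10^-7 = 0.538

Ω = 0.538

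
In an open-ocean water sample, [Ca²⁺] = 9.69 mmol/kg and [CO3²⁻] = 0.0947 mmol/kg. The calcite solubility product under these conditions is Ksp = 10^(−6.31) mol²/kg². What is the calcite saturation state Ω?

Ksp = 10^(−6.31) = 4.898×10^-7
Ω = [Ca²⁺][CO3²⁻]/Ksp = (9.69×10^-3)(0.0947×10^-3) / 4.898×10^-7 = 1.87

Ω = 1.87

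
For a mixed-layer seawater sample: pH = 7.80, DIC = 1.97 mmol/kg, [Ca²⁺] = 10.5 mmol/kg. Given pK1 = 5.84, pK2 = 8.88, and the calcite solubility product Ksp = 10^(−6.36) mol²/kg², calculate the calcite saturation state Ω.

Ω = 3.60

α₂ = 1 / (1 + [H⁺]/K2 + [H⁺]²/(K1K2)) = 1 / (1 + 10^+1.08 + 10^-0.88)
   = 1 / (1 + 12.023 + 0.13183) = 1/13.154 = 0.07602
[CO3²⁻] = α₂ × DIC = 0.07602 × 1.97 = 0.1498 mmol/kg
Ksp = 10^(−6.36) = 4.365×10^-7
Ω = [Ca²⁺][CO3²⁻]/Ksp = (10.5×10^-3)(1.498×10^-4) / 4.365×10^-7 = 3.60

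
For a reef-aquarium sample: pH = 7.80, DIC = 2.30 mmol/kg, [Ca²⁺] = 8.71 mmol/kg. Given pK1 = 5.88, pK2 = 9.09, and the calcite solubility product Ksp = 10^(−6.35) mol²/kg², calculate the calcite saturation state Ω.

Ω = 2.16

α₂ = 1 / (1 + [H⁺]/K2 + [H⁺]²/(K1K2)) = 1 / (1 + 10^+1.29 + 10^-0.63)
   = 1 / (1 + 19.498 + 0.23442) = 1/20.733 = 0.04823
[CO3²⁻] = α₂ × DIC = 0.04823 × 2.30 = 0.1109 mmol/kg
Ksp = 10^(−6.35) = 4.467×10^-7
Ω = [Ca²⁺][CO3²⁻]/Ksp = (8.71×10^-3)(1.109×10^-4) / 4.467×10^-7 = 2.16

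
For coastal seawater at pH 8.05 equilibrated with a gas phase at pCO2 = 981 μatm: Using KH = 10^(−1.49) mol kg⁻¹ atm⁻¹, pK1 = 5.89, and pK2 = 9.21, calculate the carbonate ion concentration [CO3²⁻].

[CO3²⁻] = 0.317 mmol/kg

[CO2*] = KH · pCO2 = 10^(−1.49) × 981×10^-6 = 3.174×10^-5 mol/kg
α₀ = 1/(1 + K1/[H⁺] + K1K2/[H⁺]²) = 1/(1 + 10^+2.16 + 10^+1.00) = 0.006429
DIC = [CO2*]/α₀ = 3.174×10^-5 / 0.006429 = 4.938 mmol/kg
[CO3²⁻] = α₂·DIC; α₂ = 0.06429, so [CO3²⁻] = 0.06429 × 4.938 = 0.317 mmol/kg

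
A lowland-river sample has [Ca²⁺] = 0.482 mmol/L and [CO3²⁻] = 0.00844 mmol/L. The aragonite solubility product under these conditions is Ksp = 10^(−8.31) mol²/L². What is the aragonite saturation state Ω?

Ω = 0.831

Ksp = 10^(−8.31) = 4.898×10^-9
Ω = [Ca²⁺][CO3²⁻]/Ksp = (0.482×10^-3)(0.00844×10^-3) / 4.898×10^-9 = 0.831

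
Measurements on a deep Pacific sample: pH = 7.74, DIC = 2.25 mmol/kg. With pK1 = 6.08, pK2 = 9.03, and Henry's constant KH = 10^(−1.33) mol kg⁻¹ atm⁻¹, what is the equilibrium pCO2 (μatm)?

α₀ = 1 / (1 + K1/[H⁺] + K1K2/[H⁺]²) = 1 / (1 + 10^+1.66 + 10^+0.37)
   = 1 / (1 + 45.709 + 2.3442) = 1/49.053 = 0.02039
[CO2*] = α₀ × DIC = 0.02039 × 2.25 = 0.04587 mmol/kg
pCO2 = [CO2*]/KH = 4.587×10^-5 / 4.677×10^-2 = 981 μatm

pCO2 = 981 μatm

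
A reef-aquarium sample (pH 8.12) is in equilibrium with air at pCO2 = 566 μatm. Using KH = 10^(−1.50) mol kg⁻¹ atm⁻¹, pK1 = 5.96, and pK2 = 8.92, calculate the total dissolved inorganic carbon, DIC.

DIC = 3.02 mmol/kg

[CO2*] = KH · pCO2 = 10^(−1.50) × 566×10^-6 = 1.790×10^-5 mol/kg
α₀ = 1/(1 + K1/[H⁺] + K1K2/[H⁺]²) = 1/(1 + 10^+2.16 + 10^+1.36) = 0.005936
DIC = [CO2*]/α₀ = 1.790×10^-5 / 0.005936 = 3.02 mmol/kg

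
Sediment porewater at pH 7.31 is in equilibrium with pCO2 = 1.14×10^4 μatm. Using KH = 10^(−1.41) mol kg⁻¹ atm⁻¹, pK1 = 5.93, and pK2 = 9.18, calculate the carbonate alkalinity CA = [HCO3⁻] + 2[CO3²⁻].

[CO2*] = KH · pCO2 = 10^(−1.41) × 1.14×10^4×10^-6 = 4.435×10^-4 mol/kg
α₀ = 1/(1 + K1/[H⁺] + K1K2/[H⁺]²) = 1/(1 + 10^+1.38 + 10^-0.49) = 0.03951
DIC = [CO2*]/α₀ = 4.435×10^-4 / 0.03951 = 11.23 mmol/kg
CA = (α₁ + 2α₂)·DIC = (0.9477 + 2×0.01278) × 11.23 = 10.9 mmol/kg

CA = 10.9 mmol/kg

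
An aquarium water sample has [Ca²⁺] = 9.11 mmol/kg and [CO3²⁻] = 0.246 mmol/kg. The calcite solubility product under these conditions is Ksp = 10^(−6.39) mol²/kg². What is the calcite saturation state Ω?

Ksp = 10^(−6.39) = 4.074×10^-7
Ω = [Ca²⁺][CO3²⁻]/Ksp = (9.11×10^-3)(0.246×10^-3) / 4.074×10^-7 = 5.50

Ω = 5.50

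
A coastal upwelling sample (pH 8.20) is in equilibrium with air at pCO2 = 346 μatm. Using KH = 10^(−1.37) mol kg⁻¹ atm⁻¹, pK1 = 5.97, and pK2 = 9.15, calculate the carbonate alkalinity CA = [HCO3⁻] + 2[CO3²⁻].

[CO2*] = KH · pCO2 = 10^(−1.37) × 346×10^-6 = 1.476×10^-5 mol/kg
α₀ = 1/(1 + K1/[H⁺] + K1K2/[H⁺]²) = 1/(1 + 10^+2.23 + 10^+1.28) = 0.005267
DIC = [CO2*]/α₀ = 1.476×10^-5 / 0.005267 = 2.803 mmol/kg
CA = (α₁ + 2α₂)·DIC = (0.8944 + 2×0.1004) × 2.803 = 3.07 mmol/kg

CA = 3.07 mmol/kg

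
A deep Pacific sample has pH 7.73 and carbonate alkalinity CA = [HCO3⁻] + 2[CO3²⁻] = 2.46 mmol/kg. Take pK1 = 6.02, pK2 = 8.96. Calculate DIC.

DIC = 2.37 mmol/kg

CA = [HCO3⁻] + 2[CO3²⁻] = (α₁ + 2α₂)·DIC
At pH 7.73: [H⁺]/K1 = 10^-1.71 = 0.019498, K2/[H⁺] = 10^-1.23 = 0.058884
α₁ = 1/(1 + 0.019498 + 0.058884) = 1/1.0784 = 0.9273; α₂ = α₁·K2/[H⁺] = 0.05460
α₁ + 2α₂ = 1.0365
DIC = CA / (α₁ + 2α₂) = 2.46 / 1.0365 = 2.37 mmol/kg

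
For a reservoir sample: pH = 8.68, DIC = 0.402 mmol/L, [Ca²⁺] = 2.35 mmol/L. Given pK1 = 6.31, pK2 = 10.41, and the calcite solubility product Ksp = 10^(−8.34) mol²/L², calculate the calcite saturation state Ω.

α₂ = 1 / (1 + [H⁺]/K2 + [H⁺]²/(K1K2)) = 1 / (1 + 10^+1.73 + 10^-0.64)
   = 1 / (1 + 53.703 + 0.22909) = 1/54.932 = 0.01820
[CO3²⁻] = α₂ × DIC = 0.01820 × 0.402 = 0.007318 mmol/L = 7.318 μmol/L
Ksp = 10^(−8.34) = 4.571×10^-9
Ω = [Ca²⁺][CO3²⁻]/Ksp = (2.35×10^-3)(7.318×10^-6) / 4.571×10^-9 = 3.76

Ω = 3.76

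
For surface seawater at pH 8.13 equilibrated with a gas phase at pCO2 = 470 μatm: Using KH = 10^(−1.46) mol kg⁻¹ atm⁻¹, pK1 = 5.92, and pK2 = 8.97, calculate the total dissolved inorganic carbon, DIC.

[CO2*] = KH · pCO2 = 10^(−1.46) × 470×10^-6 = 1.630×10^-5 mol/kg
α₀ = 1/(1 + K1/[H⁺] + K1K2/[H⁺]²) = 1/(1 + 10^+2.21 + 10^+1.37) = 0.005358
DIC = [CO2*]/α₀ = 1.630×10^-5 / 0.005358 = 3.04 mmol/kg

DIC = 3.04 mmol/kg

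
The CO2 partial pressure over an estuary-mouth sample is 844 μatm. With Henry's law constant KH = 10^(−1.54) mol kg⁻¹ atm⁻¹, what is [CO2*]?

KH = 10^(−1.54) = 2.884×10^-2 mol kg⁻¹ atm⁻¹
[CO2*] = KH · pCO2 = 2.884×10^-2 × 844×10^-6 atm = 2.43×10^-5 mol/kg

[CO2*] = 24.3 μmol/kg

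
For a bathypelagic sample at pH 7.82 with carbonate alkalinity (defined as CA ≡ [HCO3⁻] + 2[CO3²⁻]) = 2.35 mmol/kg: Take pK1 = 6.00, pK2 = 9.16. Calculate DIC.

CA = [HCO3⁻] + 2[CO3²⁻] = (α₁ + 2α₂)·DIC
At pH 7.82: [H⁺]/K1 = 10^-1.82 = 0.015136, K2/[H⁺] = 10^-1.34 = 0.045709
α₁ = 1/(1 + 0.015136 + 0.045709) = 1/1.0608 = 0.9426; α₂ = α₁·K2/[H⁺] = 0.04309
α₁ + 2α₂ = 1.0288
DIC = CA / (α₁ + 2α₂) = 2.35 / 1.0288 = 2.28 mmol/kg

DIC = 2.28 mmol/kg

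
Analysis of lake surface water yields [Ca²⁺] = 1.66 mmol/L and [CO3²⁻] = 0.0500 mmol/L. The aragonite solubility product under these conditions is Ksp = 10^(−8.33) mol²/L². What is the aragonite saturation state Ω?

Ω = 17.7

Ksp = 10^(−8.33) = 4.677×10^-9
Ω = [Ca²⁺][CO3²⁻]/Ksp = (1.66×10^-3)(0.0500×10^-3) / 4.677×10^-9 = 17.7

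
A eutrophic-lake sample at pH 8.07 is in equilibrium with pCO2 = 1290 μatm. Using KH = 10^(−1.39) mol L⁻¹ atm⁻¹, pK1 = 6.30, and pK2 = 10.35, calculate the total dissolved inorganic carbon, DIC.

DIC = 3.16 mmol/L

[CO2*] = KH · pCO2 = 10^(−1.39) × 1290×10^-6 = 5.255×10^-5 mol/L
α₀ = 1/(1 + K1/[H⁺] + K1K2/[H⁺]²) = 1/(1 + 10^+1.77 + 10^-0.51) = 0.01661
DIC = [CO2*]/α₀ = 5.255×10^-5 / 0.01661 = 3.16 mmol/L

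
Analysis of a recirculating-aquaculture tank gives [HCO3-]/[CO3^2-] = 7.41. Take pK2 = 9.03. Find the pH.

pH = 8.16

From K2 = [H⁺][CO3^2-]/[HCO3-]:  pH = pK2 − log₁₀([HCO3-]/[CO3^2-])
log₁₀(7.41) = +0.870
pH = 9.03 − (+0.870) = 8.16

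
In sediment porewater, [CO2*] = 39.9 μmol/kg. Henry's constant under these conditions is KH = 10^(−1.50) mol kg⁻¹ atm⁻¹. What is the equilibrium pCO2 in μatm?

KH = 10^(−1.50) = 3.162×10^-2 mol kg⁻¹ atm⁻¹
pCO2 = [CO2*]/KH = 39.9×10^-6 / 3.162×10^-2 = 1.26×10^-3 atm = 1260 μatm

pCO2 = 1260 μatm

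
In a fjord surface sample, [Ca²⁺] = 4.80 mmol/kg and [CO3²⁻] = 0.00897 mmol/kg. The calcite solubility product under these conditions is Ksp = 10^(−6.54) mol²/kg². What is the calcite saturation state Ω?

Ksp = 10^(−6.54) = 2.884×10^-7
Ω = [Ca²⁺][CO3²⁻]/Ksp = (4.80×10^-3)(0.00897×10^-3) / 2.884×10^-7 = 0.149

Ω = 0.149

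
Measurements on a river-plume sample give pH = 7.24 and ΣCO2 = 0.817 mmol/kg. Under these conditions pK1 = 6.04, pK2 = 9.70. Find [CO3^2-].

α₂ = 1 / (1 + [H⁺]/K2 + [H⁺]²/(K1K2)) = 1 / (1 + 10^+2.46 + 10^+1.26)
   = 1 / (1 + 288.40 + 18.197) = 1/307.60 = 0.003251
[CO3²⁻] = α₂ × DIC = 0.003251 × 0.817 = 0.00266 mmol/kg = 2.66 μmol/kg

[CO3²⁻] = 2.66 μmol/kg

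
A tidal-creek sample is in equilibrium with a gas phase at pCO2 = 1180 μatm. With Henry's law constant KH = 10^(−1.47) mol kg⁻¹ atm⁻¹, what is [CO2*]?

KH = 10^(−1.47) = 3.388×10^-2 mol kg⁻¹ atm⁻¹
[CO2*] = KH · pCO2 = 3.388×10^-2 × 1180×10^-6 atm = 4.00×10^-5 mol/kg

[CO2*] = 40.0 μmol/kg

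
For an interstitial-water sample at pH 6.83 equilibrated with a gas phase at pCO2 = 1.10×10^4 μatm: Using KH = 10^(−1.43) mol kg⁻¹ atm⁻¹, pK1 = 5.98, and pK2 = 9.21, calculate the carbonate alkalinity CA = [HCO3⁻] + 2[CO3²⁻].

CA = 2.92 mmol/kg

[CO2*] = KH · pCO2 = 10^(−1.43) × 1.10×10^4×10^-6 = 4.087×10^-4 mol/kg
α₀ = 1/(1 + K1/[H⁺] + K1K2/[H⁺]²) = 1/(1 + 10^+0.85 + 10^-1.53) = 0.1233
DIC = [CO2*]/α₀ = 4.087×10^-4 / 0.1233 = 3.314 mmol/kg
CA = (α₁ + 2α₂)·DIC = (0.8730 + 2×0.003639) × 3.314 = 2.92 mmol/kg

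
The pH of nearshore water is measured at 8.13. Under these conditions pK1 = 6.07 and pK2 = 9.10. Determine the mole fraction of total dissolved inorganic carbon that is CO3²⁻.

α₂ = 0.0960

α₂ = 1 / (1 + [H⁺]/K2 + [H⁺]²/(K1K2)) = 1 / (1 + 10^+0.97 + 10^-1.09)
   = 1 / (1 + 9.3325 + 0.081283) = 1/10.414 = 0.09603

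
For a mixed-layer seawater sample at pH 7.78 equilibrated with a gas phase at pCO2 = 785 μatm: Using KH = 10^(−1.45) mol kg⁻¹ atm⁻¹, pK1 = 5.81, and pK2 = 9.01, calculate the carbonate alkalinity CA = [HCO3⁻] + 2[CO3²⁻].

CA = 2.91 mmol/kg

[CO2*] = KH · pCO2 = 10^(−1.45) × 785×10^-6 = 2.785×10^-5 mol/kg
α₀ = 1/(1 + K1/[H⁺] + K1K2/[H⁺]²) = 1/(1 + 10^+1.97 + 10^+0.74) = 0.01002
DIC = [CO2*]/α₀ = 2.785×10^-5 / 0.01002 = 2.780 mmol/kg
CA = (α₁ + 2α₂)·DIC = (0.9349 + 2×0.05505) × 2.780 = 2.91 mmol/kg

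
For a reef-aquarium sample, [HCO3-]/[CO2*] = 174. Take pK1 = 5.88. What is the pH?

From K1 = [H⁺][HCO3-]/[CO2*]:  pH = pK1 + log₁₀([HCO3-]/[CO2*])
log₁₀(174) = +2.241
pH = 5.88 + (+2.241) = 8.12

pH = 8.12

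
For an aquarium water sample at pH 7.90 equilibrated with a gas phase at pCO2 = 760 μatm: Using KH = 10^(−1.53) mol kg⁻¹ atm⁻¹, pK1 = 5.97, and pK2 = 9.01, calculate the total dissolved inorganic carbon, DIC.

[CO2*] = KH · pCO2 = 10^(−1.53) × 760×10^-6 = 2.243×10^-5 mol/kg
α₀ = 1/(1 + K1/[H⁺] + K1K2/[H⁺]²) = 1/(1 + 10^+1.93 + 10^+0.82) = 0.01079
DIC = [CO2*]/α₀ = 2.243×10^-5 / 0.01079 = 2.08 mmol/kg

DIC = 2.08 mmol/kg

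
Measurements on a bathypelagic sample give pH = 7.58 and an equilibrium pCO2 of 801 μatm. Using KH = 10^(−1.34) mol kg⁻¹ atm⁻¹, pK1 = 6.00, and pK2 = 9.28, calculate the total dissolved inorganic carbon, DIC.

DIC = 1.46 mmol/kg

[CO2*] = KH · pCO2 = 10^(−1.34) × 801×10^-6 = 3.661×10^-5 mol/kg
α₀ = 1/(1 + K1/[H⁺] + K1K2/[H⁺]²) = 1/(1 + 10^+1.58 + 10^-0.12) = 0.02514
DIC = [CO2*]/α₀ = 3.661×10^-5 / 0.02514 = 1.46 mmol/kg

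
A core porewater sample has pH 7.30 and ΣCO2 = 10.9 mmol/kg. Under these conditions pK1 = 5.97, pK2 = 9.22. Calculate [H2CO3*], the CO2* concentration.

α₀ = 1 / (1 + K1/[H⁺] + K1K2/[H⁺]²) = 1 / (1 + 10^+1.33 + 10^-0.59)
   = 1 / (1 + 21.380 + 0.25704) = 1/22.637 = 0.04418
[CO2*] = α₀ × DIC = 0.04418 × 10.9 = 0.482 mmol/kg

[CO2*] = 0.482 mmol/kg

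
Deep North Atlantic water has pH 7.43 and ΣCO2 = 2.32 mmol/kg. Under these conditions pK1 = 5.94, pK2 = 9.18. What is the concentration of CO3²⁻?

[CO3²⁻] = 0.0393 mmol/kg

α₂ = 1 / (1 + [H⁺]/K2 + [H⁺]²/(K1K2)) = 1 / (1 + 10^+1.75 + 10^+0.26)
   = 1 / (1 + 56.234 + 1.8197) = 1/59.054 = 0.01693
[CO3²⁻] = α₂ × DIC = 0.01693 × 2.32 = 0.0393 mmol/kg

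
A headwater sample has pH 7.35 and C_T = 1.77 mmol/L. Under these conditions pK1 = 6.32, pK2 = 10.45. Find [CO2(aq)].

α₀ = 1 / (1 + K1/[H⁺] + K1K2/[H⁺]²) = 1 / (1 + 10^+1.03 + 10^-2.07)
   = 1 / (1 + 10.715 + 0.0085114) = 1/11.724 = 0.08530
[CO2*] = α₀ × DIC = 0.08530 × 1.77 = 0.151 mmol/L

[CO2*] = 0.151 mmol/L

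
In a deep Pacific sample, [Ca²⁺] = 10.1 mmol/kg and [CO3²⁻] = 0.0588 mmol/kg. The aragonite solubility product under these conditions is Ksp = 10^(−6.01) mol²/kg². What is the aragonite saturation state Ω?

Ω = 0.608

Ksp = 10^(−6.01) = 9.772×10^-7
Ω = [Ca²⁺][CO3²⁻]/Ksp = (10.1×10^-3)(0.0588×10^-3) / 9.772×10^-7 = 0.608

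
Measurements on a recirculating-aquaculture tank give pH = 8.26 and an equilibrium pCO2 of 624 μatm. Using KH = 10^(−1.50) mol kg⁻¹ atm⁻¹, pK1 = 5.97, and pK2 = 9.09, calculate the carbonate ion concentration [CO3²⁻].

[CO3²⁻] = 0.569 mmol/kg

[CO2*] = KH · pCO2 = 10^(−1.50) × 624×10^-6 = 1.973×10^-5 mol/kg
α₀ = 1/(1 + K1/[H⁺] + K1K2/[H⁺]²) = 1/(1 + 10^+2.29 + 10^+1.46) = 0.004448
DIC = [CO2*]/α₀ = 1.973×10^-5 / 0.004448 = 4.436 mmol/kg
[CO3²⁻] = α₂·DIC; α₂ = 0.1283, so [CO3²⁻] = 0.1283 × 4.436 = 0.569 mmol/kg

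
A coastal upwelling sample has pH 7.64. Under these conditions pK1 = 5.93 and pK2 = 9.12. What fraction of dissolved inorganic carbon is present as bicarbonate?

α₁ = 1 / (1 + [H⁺]/K1 + K2/[H⁺]) = 1 / (1 + 10^-1.71 + 10^-1.48)
   = 1 / (1 + 0.019498 + 0.033113) = 1/1.0526 = 0.9500

α₁ = 0.950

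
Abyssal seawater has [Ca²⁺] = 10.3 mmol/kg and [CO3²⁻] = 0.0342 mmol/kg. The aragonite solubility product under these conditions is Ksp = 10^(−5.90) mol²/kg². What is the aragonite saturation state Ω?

Ksp = 10^(−5.90) = 1.259×10^-6
Ω = [Ca²⁺][CO3²⁻]/Ksp = (10.3×10^-3)(0.0342×10^-3) / 1.259×10^-6 = 0.280

Ω = 0.280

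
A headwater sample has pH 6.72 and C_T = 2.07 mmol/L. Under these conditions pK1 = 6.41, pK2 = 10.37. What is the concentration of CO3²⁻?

[CO3²⁻] = 0.311 μmol/L

α₂ = 1 / (1 + [H⁺]/K2 + [H⁺]²/(K1K2)) = 1 / (1 + 10^+3.65 + 10^+3.34)
   = 1 / (1 + 4466.8 + 2187.8) = 1/6655.6 = 0.0001502
[CO3²⁻] = α₂ × DIC = 0.0001502 × 2.07 = 0.000311 mmol/L = 0.311 μmol/L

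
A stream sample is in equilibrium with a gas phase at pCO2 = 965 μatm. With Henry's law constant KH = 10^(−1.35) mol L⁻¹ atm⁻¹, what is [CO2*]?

[CO2*] = 43.1 μmol/L

KH = 10^(−1.35) = 4.467×10^-2 mol L⁻¹ atm⁻¹
[CO2*] = KH · pCO2 = 4.467×10^-2 × 965×10^-6 atm = 4.31×10^-5 mol/L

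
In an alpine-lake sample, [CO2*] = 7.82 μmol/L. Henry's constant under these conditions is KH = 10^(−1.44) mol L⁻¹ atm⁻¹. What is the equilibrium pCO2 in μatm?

pCO2 = 215 μatm

KH = 10^(−1.44) = 3.631×10^-2 mol L⁻¹ atm⁻¹
pCO2 = [CO2*]/KH = 7.82×10^-6 / 3.631×10^-2 = 2.15×10^-4 atm = 215 μatm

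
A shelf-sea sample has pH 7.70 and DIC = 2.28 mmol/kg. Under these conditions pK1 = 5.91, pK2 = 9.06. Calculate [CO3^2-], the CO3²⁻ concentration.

α₂ = 1 / (1 + [H⁺]/K2 + [H⁺]²/(K1K2)) = 1 / (1 + 10^+1.36 + 10^-0.43)
   = 1 / (1 + 22.909 + 0.37154) = 1/24.280 = 0.04119
[CO3²⁻] = α₂ × DIC = 0.04119 × 2.28 = 0.0939 mmol/kg

[CO3²⁻] = 0.0939 mmol/kg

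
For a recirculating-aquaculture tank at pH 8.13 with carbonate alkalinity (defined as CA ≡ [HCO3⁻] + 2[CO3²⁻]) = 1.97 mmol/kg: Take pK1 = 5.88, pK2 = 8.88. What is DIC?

DIC = 1.72 mmol/kg

CA = [HCO3⁻] + 2[CO3²⁻] = (α₁ + 2α₂)·DIC
At pH 8.13: [H⁺]/K1 = 10^-2.25 = 0.0056234, K2/[H⁺] = 10^-0.75 = 0.17783
α₁ = 1/(1 + 0.0056234 + 0.17783) = 1/1.1835 = 0.8450; α₂ = α₁·K2/[H⁺] = 0.1503
α₁ + 2α₂ = 1.1455
DIC = CA / (α₁ + 2α₂) = 1.97 / 1.1455 = 1.72 mmol/kg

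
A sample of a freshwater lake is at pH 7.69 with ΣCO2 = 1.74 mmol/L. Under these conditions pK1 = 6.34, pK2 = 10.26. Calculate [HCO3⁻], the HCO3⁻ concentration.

[HCO3⁻] = 1.66 mmol/L

α₁ = 1 / (1 + [H⁺]/K1 + K2/[H⁺]) = 1 / (1 + 10^-1.35 + 10^-2.57)
   = 1 / (1 + 0.044668 + 0.0026915) = 1/1.0474 = 0.9548
[HCO3⁻] = α₁ × DIC = 0.9548 × 1.74 = 1.66 mmol/L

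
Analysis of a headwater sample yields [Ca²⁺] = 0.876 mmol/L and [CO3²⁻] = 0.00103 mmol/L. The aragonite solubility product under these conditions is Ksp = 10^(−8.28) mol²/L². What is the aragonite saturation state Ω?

Ω = 0.172

Ksp = 10^(−8.28) = 5.248×10^-9
Ω = [Ca²⁺][CO3²⁻]/Ksp = (0.876×10^-3)(0.00103×10^-3) / 5.248×10^-9 = 0.172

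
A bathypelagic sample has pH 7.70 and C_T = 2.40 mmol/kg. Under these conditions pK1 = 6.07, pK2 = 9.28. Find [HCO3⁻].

[HCO3⁻] = 2.29 mmol/kg

α₁ = 1 / (1 + [H⁺]/K1 + K2/[H⁺]) = 1 / (1 + 10^-1.63 + 10^-1.58)
   = 1 / (1 + 0.023442 + 0.026303) = 1/1.0497 = 0.9526
[HCO3⁻] = α₁ × DIC = 0.9526 × 2.40 = 2.29 mmol/kg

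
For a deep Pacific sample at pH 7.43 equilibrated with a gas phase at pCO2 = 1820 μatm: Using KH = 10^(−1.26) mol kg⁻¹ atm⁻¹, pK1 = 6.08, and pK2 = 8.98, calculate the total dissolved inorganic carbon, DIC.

[CO2*] = KH · pCO2 = 10^(−1.26) × 1820×10^-6 = 1.000×10^-4 mol/kg
α₀ = 1/(1 + K1/[H⁺] + K1K2/[H⁺]²) = 1/(1 + 10^+1.35 + 10^-0.20) = 0.04164
DIC = [CO2*]/α₀ = 1.000×10^-4 / 0.04164 = 2.40 mmol/kg

DIC = 2.40 mmol/kg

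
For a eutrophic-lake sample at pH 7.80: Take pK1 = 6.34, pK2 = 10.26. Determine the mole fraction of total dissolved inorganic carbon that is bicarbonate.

α₁ = 0.963

α₁ = 1 / (1 + [H⁺]/K1 + K2/[H⁺]) = 1 / (1 + 10^-1.46 + 10^-2.46)
   = 1 / (1 + 0.034674 + 0.0034674) = 1/1.0381 = 0.9633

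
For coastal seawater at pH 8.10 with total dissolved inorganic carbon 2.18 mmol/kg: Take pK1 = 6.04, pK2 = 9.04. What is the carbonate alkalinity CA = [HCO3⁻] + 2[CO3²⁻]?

CA = [HCO3⁻] + 2[CO3²⁻] = (α₁ + 2α₂)·DIC
At pH 8.10: [H⁺]/K1 = 10^-2.06 = 0.0087096, K2/[H⁺] = 10^-0.94 = 0.11482
α₁ = 1/(1 + 0.0087096 + 0.11482) = 1/1.1235 = 0.8901; α₂ = α₁·K2/[H⁺] = 0.1022
α₁ + 2α₂ = 1.0944
CA = 1.0944 × 2.18 = 2.39 mmol/kg

CA = 2.39 mmol/kg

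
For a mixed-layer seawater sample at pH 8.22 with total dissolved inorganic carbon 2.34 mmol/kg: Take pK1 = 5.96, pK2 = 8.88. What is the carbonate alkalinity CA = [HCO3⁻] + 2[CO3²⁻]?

CA = 2.75 mmol/kg

CA = [HCO3⁻] + 2[CO3²⁻] = (α₁ + 2α₂)·DIC
At pH 8.22: [H⁺]/K1 = 10^-2.26 = 0.0054954, K2/[H⁺] = 10^-0.66 = 0.21878
α₁ = 1/(1 + 0.0054954 + 0.21878) = 1/1.2243 = 0.8168; α₂ = α₁·K2/[H⁺] = 0.1787
α₁ + 2α₂ = 1.1742
CA = 1.1742 × 2.34 = 2.75 mmol/kg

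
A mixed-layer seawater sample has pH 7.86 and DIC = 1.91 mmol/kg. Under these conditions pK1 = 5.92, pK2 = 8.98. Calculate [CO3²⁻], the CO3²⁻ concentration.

[CO3²⁻] = 0.133 mmol/kg

α₂ = 1 / (1 + [H⁺]/K2 + [H⁺]²/(K1K2)) = 1 / (1 + 10^+1.12 + 10^-0.82)
   = 1 / (1 + 13.183 + 0.15136) = 1/14.334 = 0.06976
[CO3²⁻] = α₂ × DIC = 0.06976 × 1.91 = 0.133 mmol/kg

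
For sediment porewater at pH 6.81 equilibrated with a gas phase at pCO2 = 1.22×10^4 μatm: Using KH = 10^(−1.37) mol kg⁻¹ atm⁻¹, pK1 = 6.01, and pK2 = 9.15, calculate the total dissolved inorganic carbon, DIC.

[CO2*] = KH · pCO2 = 10^(−1.37) × 1.22×10^4×10^-6 = 5.204×10^-4 mol/kg
α₀ = 1/(1 + K1/[H⁺] + K1K2/[H⁺]²) = 1/(1 + 10^+0.80 + 10^-1.54) = 0.1363
DIC = [CO2*]/α₀ = 5.204×10^-4 / 0.1363 = 3.82 mmol/kg

DIC = 3.82 mmol/kg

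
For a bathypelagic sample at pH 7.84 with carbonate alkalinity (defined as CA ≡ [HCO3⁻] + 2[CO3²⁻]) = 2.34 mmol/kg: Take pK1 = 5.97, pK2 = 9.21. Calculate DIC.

CA = [HCO3⁻] + 2[CO3²⁻] = (α₁ + 2α₂)·DIC
At pH 7.84: [H⁺]/K1 = 10^-1.87 = 0.013490, K2/[H⁺] = 10^-1.37 = 0.042658
α₁ = 1/(1 + 0.013490 + 0.042658) = 1/1.0561 = 0.9468; α₂ = α₁·K2/[H⁺] = 0.04039
α₁ + 2α₂ = 1.0276
DIC = CA / (α₁ + 2α₂) = 2.34 / 1.0276 = 2.28 mmol/kg

DIC = 2.28 mmol/kg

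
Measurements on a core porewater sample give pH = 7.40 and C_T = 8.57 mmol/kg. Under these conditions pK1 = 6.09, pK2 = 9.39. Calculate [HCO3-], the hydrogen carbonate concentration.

[HCO3⁻] = 8.09 mmol/kg

α₁ = 1 / (1 + [H⁺]/K1 + K2/[H⁺]) = 1 / (1 + 10^-1.31 + 10^-1.99)
   = 1 / (1 + 0.048978 + 0.010233) = 1/1.0592 = 0.9441
[HCO3⁻] = α₁ × DIC = 0.9441 × 8.57 = 8.09 mmol/kg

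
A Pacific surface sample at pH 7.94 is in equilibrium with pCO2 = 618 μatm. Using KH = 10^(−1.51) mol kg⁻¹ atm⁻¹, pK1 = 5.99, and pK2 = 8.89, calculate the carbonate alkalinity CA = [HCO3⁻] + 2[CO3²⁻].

[CO2*] = KH · pCO2 = 10^(−1.51) × 618×10^-6 = 1.910×10^-5 mol/kg
α₀ = 1/(1 + K1/[H⁺] + K1K2/[H⁺]²) = 1/(1 + 10^+1.95 + 10^+1.00) = 0.009988
DIC = [CO2*]/α₀ = 1.910×10^-5 / 0.009988 = 1.912 mmol/kg
CA = (α₁ + 2α₂)·DIC = (0.8901 + 2×0.09988) × 1.912 = 2.08 mmol/kg

CA = 2.08 mmol/kg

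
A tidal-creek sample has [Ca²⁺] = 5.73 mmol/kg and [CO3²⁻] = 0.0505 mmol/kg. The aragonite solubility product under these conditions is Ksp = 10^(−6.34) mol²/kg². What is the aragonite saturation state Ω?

Ksp = 10^(−6.34) = 4.571×10^-7
Ω = [Ca²⁺][CO3²⁻]/Ksp = (5.73×10^-3)(0.0505×10^-3) / 4.571×10^-7 = 0.633

Ω = 0.633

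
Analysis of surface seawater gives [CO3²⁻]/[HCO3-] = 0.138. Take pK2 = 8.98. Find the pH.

From K2 = [H⁺][CO3²⁻]/[HCO3-]:  pH = pK2 + log₁₀([CO3²⁻]/[HCO3-])
log₁₀(0.138) = -0.860
pH = 8.98 + (-0.860) = 8.12

pH = 8.12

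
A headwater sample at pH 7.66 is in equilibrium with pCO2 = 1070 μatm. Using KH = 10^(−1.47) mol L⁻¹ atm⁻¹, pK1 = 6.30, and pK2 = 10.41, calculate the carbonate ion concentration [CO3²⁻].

[CO2*] = KH · pCO2 = 10^(−1.47) × 1070×10^-6 = 3.626×10^-5 mol/L
α₀ = 1/(1 + K1/[H⁺] + K1K2/[H⁺]²) = 1/(1 + 10^+1.36 + 10^-1.39) = 0.04175
DIC = [CO2*]/α₀ = 3.626×10^-5 / 0.04175 = 0.8683 mmol/L
[CO3²⁻] = α₂·DIC; α₂ = 0.001701, so [CO3²⁻] = 0.001701 × 0.8683 = 0.00148 mmol/L = 1.48 μmol/L

[CO3²⁻] = 1.48 μmol/L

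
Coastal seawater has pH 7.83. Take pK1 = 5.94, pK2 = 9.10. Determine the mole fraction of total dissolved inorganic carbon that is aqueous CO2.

α₀ = 0.0121

α₀ = 1 / (1 + K1/[H⁺] + K1K2/[H⁺]²) = 1 / (1 + 10^+1.89 + 10^+0.62)
   = 1 / (1 + 77.625 + 4.1687) = 1/82.793 = 0.01208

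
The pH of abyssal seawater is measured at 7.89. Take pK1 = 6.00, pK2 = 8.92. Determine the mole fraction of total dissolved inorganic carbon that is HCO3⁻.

α₁ = 0.904

α₁ = 1 / (1 + [H⁺]/K1 + K2/[H⁺]) = 1 / (1 + 10^-1.89 + 10^-1.03)
   = 1 / (1 + 0.012882 + 0.093325) = 1/1.1062 = 0.9040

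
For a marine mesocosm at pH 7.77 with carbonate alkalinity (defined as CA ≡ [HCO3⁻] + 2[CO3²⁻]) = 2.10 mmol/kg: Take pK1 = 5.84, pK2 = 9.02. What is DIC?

DIC = 2.02 mmol/kg

CA = [HCO3⁻] + 2[CO3²⁻] = (α₁ + 2α₂)·DIC
At pH 7.77: [H⁺]/K1 = 10^-1.93 = 0.011749, K2/[H⁺] = 10^-1.25 = 0.056234
α₁ = 1/(1 + 0.011749 + 0.056234) = 1/1.0680 = 0.9363; α₂ = α₁·K2/[H⁺] = 0.05265
α₁ + 2α₂ = 1.0417
DIC = CA / (α₁ + 2α₂) = 2.10 / 1.0417 = 2.02 mmol/kg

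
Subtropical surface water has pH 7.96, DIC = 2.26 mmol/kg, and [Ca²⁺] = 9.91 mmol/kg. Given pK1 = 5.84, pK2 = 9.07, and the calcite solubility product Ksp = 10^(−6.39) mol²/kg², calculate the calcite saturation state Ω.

Ω = 3.93

α₂ = 1 / (1 + [H⁺]/K2 + [H⁺]²/(K1K2)) = 1 / (1 + 10^+1.11 + 10^-1.01)
   = 1 / (1 + 12.882 + 0.097724) = 1/13.980 = 0.07153
[CO3²⁻] = α₂ × DIC = 0.07153 × 2.26 = 0.1617 mmol/kg
Ksp = 10^(−6.39) = 4.074×10^-7
Ω = [Ca²⁺][CO3²⁻]/Ksp = (9.91×10^-3)(1.617×10^-4) / 4.074×10^-7 = 3.93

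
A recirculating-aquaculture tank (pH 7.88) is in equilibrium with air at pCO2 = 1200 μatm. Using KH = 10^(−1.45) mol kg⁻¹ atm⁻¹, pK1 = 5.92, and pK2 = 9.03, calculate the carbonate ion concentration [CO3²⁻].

[CO3²⁻] = 0.275 mmol/kg

[CO2*] = KH · pCO2 = 10^(−1.45) × 1200×10^-6 = 4.258×10^-5 mol/kg
α₀ = 1/(1 + K1/[H⁺] + K1K2/[H⁺]²) = 1/(1 + 10^+1.96 + 10^+0.81) = 0.01014
DIC = [CO2*]/α₀ = 4.258×10^-5 / 0.01014 = 4.201 mmol/kg
[CO3²⁻] = α₂·DIC; α₂ = 0.06544, so [CO3²⁻] = 0.06544 × 4.201 = 0.275 mmol/kg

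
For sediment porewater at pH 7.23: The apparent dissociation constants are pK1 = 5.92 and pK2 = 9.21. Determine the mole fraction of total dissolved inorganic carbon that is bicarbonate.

α₁ = 0.944

α₁ = 1 / (1 + [H⁺]/K1 + K2/[H⁺]) = 1 / (1 + 10^-1.31 + 10^-1.98)
   = 1 / (1 + 0.048978 + 0.010471) = 1/1.0594 = 0.9439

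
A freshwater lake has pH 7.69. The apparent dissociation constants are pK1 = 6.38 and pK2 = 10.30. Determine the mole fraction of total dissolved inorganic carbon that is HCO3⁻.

α₁ = 0.951

α₁ = 1 / (1 + [H⁺]/K1 + K2/[H⁺]) = 1 / (1 + 10^-1.31 + 10^-2.61)
   = 1 / (1 + 0.048978 + 0.0024547) = 1/1.0514 = 0.9511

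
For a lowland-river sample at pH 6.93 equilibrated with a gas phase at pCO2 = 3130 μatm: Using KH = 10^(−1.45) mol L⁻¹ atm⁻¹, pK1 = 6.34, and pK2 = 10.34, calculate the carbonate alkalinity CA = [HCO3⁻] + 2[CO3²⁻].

[CO2*] = KH · pCO2 = 10^(−1.45) × 3130×10^-6 = 1.111×10^-4 mol/L
α₀ = 1/(1 + K1/[H⁺] + K1K2/[H⁺]²) = 1/(1 + 10^+0.59 + 10^-2.82) = 0.2044
DIC = [CO2*]/α₀ = 1.111×10^-4 / 0.2044 = 0.5433 mmol/L
CA = (α₁ + 2α₂)·DIC = (0.7953 + 2×0.0003094) × 0.5433 = 0.432 mmol/L

CA = 0.432 mmol/L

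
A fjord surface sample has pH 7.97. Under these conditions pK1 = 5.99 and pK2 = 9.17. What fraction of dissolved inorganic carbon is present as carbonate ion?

α₂ = 0.0588

α₂ = 1 / (1 + [H⁺]/K2 + [H⁺]²/(K1K2)) = 1 / (1 + 10^+1.20 + 10^-0.78)
   = 1 / (1 + 15.849 + 0.16596) = 1/17.015 = 0.05877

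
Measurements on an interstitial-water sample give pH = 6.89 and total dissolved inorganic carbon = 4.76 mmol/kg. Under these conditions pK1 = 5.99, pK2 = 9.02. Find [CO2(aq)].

α₀ = 1 / (1 + K1/[H⁺] + K1K2/[H⁺]²) = 1 / (1 + 10^+0.90 + 10^-1.23)
   = 1 / (1 + 7.9433 + 0.058884) = 1/9.0022 = 0.1111
[CO2*] = α₀ × DIC = 0.1111 × 4.76 = 0.529 mmol/kg

[CO2*] = 0.529 mmol/kg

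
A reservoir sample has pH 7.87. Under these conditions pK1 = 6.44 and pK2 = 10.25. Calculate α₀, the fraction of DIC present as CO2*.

α₀ = 1 / (1 + K1/[H⁺] + K1K2/[H⁺]²) = 1 / (1 + 10^+1.43 + 10^-0.95)
   = 1 / (1 + 26.915 + 0.11220) = 1/28.028 = 0.03568

α₀ = 0.0357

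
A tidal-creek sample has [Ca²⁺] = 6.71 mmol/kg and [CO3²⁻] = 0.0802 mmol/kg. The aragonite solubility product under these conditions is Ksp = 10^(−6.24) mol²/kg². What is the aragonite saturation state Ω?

Ω = 0.935

Ksp = 10^(−6.24) = 5.754×10^-7
Ω = [Ca²⁺][CO3²⁻]/Ksp = (6.71×10^-3)(0.0802×10^-3) / 5.754×10^-7 = 0.935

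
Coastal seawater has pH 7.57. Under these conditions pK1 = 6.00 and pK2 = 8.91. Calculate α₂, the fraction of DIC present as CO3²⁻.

α₂ = 0.0426

α₂ = 1 / (1 + [H⁺]/K2 + [H⁺]²/(K1K2)) = 1 / (1 + 10^+1.34 + 10^-0.23)
   = 1 / (1 + 21.878 + 0.58884) = 1/23.466 = 0.04261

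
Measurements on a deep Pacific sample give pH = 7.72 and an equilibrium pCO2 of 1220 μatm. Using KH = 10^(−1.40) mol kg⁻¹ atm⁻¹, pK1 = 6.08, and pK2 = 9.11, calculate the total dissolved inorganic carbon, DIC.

DIC = 2.26 mmol/kg

[CO2*] = KH · pCO2 = 10^(−1.40) × 1220×10^-6 = 4.857×10^-5 mol/kg
α₀ = 1/(1 + K1/[H⁺] + K1K2/[H⁺]²) = 1/(1 + 10^+1.64 + 10^+0.25) = 0.02154
DIC = [CO2*]/α₀ = 4.857×10^-5 / 0.02154 = 2.26 mmol/kg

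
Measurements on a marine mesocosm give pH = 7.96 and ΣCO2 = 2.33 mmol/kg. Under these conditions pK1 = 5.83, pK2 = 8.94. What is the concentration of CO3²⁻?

α₂ = 1 / (1 + [H⁺]/K2 + [H⁺]²/(K1K2)) = 1 / (1 + 10^+0.98 + 10^-1.15)
   = 1 / (1 + 9.5499 + 0.070795) = 1/10.621 = 0.09416
[CO3²⁻] = α₂ × DIC = 0.09416 × 2.33 = 0.219 mmol/kg

[CO3²⁻] = 0.219 mmol/kg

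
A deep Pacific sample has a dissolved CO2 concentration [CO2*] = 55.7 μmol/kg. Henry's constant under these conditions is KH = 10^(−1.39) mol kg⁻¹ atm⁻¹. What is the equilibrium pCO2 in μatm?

KH = 10^(−1.39) = 4.074×10^-2 mol kg⁻¹ atm⁻¹
pCO2 = [CO2*]/KH = 55.7×10^-6 / 4.074×10^-2 = 1.37×10^-3 atm = 1370 μatm

pCO2 = 1370 μatm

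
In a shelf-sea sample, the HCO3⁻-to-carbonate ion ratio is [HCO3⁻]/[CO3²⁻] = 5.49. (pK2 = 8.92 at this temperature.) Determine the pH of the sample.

From K2 = [H⁺][CO3²⁻]/[HCO3⁻]:  pH = pK2 − log₁₀([HCO3⁻]/[CO3²⁻])
log₁₀(5.49) = +0.740
pH = 8.92 − (+0.740) = 8.18

pH = 8.18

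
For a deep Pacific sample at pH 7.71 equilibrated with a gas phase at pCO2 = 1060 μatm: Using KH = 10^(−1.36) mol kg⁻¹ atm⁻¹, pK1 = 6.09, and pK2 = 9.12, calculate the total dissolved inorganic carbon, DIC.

[CO2*] = KH · pCO2 = 10^(−1.36) × 1060×10^-6 = 4.627×10^-5 mol/kg
α₀ = 1/(1 + K1/[H⁺] + K1K2/[H⁺]²) = 1/(1 + 10^+1.62 + 10^+0.21) = 0.02257
DIC = [CO2*]/α₀ = 4.627×10^-5 / 0.02257 = 2.05 mmol/kg

DIC = 2.05 mmol/kg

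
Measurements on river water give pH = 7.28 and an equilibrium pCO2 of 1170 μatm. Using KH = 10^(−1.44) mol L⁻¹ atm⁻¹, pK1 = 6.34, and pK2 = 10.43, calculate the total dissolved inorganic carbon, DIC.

[CO2*] = KH · pCO2 = 10^(−1.44) × 1170×10^-6 = 4.248×10^-5 mol/L
α₀ = 1/(1 + K1/[H⁺] + K1K2/[H⁺]²) = 1/(1 + 10^+0.94 + 10^-2.21) = 0.1029
DIC = [CO2*]/α₀ = 4.248×10^-5 / 0.1029 = 0.413 mmol/L

DIC = 0.413 mmol/L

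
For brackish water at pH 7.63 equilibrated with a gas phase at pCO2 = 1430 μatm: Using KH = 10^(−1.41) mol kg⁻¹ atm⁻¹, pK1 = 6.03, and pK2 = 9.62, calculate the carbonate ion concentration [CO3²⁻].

[CO3²⁻] = 0.0227 mmol/kg

[CO2*] = KH · pCO2 = 10^(−1.41) × 1430×10^-6 = 5.563×10^-5 mol/kg
α₀ = 1/(1 + K1/[H⁺] + K1K2/[H⁺]²) = 1/(1 + 10^+1.60 + 10^-0.39) = 0.02426
DIC = [CO2*]/α₀ = 5.563×10^-5 / 0.02426 = 2.293 mmol/kg
[CO3²⁻] = α₂·DIC; α₂ = 0.009884, so [CO3²⁻] = 0.009884 × 2.293 = 0.0227 mmol/kg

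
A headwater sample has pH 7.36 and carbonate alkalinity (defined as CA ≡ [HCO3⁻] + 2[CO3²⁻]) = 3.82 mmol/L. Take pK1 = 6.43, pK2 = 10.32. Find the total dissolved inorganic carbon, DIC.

DIC = 4.26 mmol/L

CA = [HCO3⁻] + 2[CO3²⁻] = (α₁ + 2α₂)·DIC
At pH 7.36: [H⁺]/K1 = 10^-0.93 = 0.11749, K2/[H⁺] = 10^-2.96 = 0.0010965
α₁ = 1/(1 + 0.11749 + 0.0010965) = 1/1.1186 = 0.8940; α₂ = α₁·K2/[H⁺] = 0.0009802
α₁ + 2α₂ = 0.8959
DIC = CA / (α₁ + 2α₂) = 3.82 / 0.8959 = 4.26 mmol/L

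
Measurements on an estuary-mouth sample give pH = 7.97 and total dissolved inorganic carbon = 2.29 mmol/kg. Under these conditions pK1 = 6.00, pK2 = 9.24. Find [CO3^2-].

[CO3²⁻] = 0.116 mmol/kg

α₂ = 1 / (1 + [H⁺]/K2 + [H⁺]²/(K1K2)) = 1 / (1 + 10^+1.27 + 10^-0.70)
   = 1 / (1 + 18.621 + 0.19953) = 1/19.820 = 0.05045
[CO3²⁻] = α₂ × DIC = 0.05045 × 2.29 = 0.116 mmol/kg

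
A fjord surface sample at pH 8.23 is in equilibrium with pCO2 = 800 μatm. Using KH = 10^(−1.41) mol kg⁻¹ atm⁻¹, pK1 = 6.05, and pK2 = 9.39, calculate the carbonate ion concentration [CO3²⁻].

[CO3²⁻] = 0.326 mmol/kg

[CO2*] = KH · pCO2 = 10^(−1.41) × 800×10^-6 = 3.112×10^-5 mol/kg
α₀ = 1/(1 + K1/[H⁺] + K1K2/[H⁺]²) = 1/(1 + 10^+2.18 + 10^+1.02) = 0.006141
DIC = [CO2*]/α₀ = 3.112×10^-5 / 0.006141 = 5.068 mmol/kg
[CO3²⁻] = α₂·DIC; α₂ = 0.06431, so [CO3²⁻] = 0.06431 × 5.068 = 0.326 mmol/kg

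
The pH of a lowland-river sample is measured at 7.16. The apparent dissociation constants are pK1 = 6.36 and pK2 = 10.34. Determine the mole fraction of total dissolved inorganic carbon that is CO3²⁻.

α₂ = 1 / (1 + [H⁺]/K2 + [H⁺]²/(K1K2)) = 1 / (1 + 10^+3.18 + 10^+2.38)
   = 1 / (1 + 1513.6 + 239.88) = 1/1754.4 = 0.0005700

α₂ = 0.000570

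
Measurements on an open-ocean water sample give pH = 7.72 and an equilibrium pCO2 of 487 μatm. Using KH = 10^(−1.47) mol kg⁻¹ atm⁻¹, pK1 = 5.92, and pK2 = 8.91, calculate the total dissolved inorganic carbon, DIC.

DIC = 1.12 mmol/kg

[CO2*] = KH · pCO2 = 10^(−1.47) × 487×10^-6 = 1.650×10^-5 mol/kg
α₀ = 1/(1 + K1/[H⁺] + K1K2/[H⁺]²) = 1/(1 + 10^+1.80 + 10^+0.61) = 0.01467
DIC = [CO2*]/α₀ = 1.650×10^-5 / 0.01467 = 1.12 mmol/kg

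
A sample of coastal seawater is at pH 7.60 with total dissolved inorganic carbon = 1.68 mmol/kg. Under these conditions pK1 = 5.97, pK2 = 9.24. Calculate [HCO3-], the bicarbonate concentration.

α₁ = 1 / (1 + [H⁺]/K1 + K2/[H⁺]) = 1 / (1 + 10^-1.63 + 10^-1.64)
   = 1 / (1 + 0.023442 + 0.022909) = 1/1.0464 = 0.9557
[HCO3⁻] = α₁ × DIC = 0.9557 × 1.68 = 1.61 mmol/kg

[HCO3⁻] = 1.61 mmol/kg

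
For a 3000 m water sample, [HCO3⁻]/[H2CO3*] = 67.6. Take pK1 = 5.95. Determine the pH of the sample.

pH = 7.78

From K1 = [H⁺][HCO3⁻]/[H2CO3*]:  pH = pK1 + log₁₀([HCO3⁻]/[H2CO3*])
log₁₀(67.6) = +1.830
pH = 5.95 + (+1.830) = 7.78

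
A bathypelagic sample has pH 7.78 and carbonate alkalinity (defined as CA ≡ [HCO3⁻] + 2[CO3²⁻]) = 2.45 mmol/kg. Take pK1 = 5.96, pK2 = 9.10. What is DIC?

CA = [HCO3⁻] + 2[CO3²⁻] = (α₁ + 2α₂)·DIC
At pH 7.78: [H⁺]/K1 = 10^-1.82 = 0.015136, K2/[H⁺] = 10^-1.32 = 0.047863
α₁ = 1/(1 + 0.015136 + 0.047863) = 1/1.0630 = 0.9407; α₂ = α₁·K2/[H⁺] = 0.04503
α₁ + 2α₂ = 1.0308
DIC = CA / (α₁ + 2α₂) = 2.45 / 1.0308 = 2.38 mmol/kg

DIC = 2.38 mmol/kg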